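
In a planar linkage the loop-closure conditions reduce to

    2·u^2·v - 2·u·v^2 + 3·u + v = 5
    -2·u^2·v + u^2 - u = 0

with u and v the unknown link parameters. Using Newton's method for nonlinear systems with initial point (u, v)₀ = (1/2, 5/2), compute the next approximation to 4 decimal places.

(0.3525, 0.9754)

At (1/2, 5/2): F = (-6.0000, -1.5000).
Jacobian J = [[4·u·v - 2·v^2 + 3, 2·u^2 - 4·u·v + 1], [-4·u·v + 2·u - 1, -2·u^2]].
At the point, J = [[-4.5000, -3.5000], [-5.0000, -0.5000]] (det J = -15.2500).
Solving J·Δ = −F gives Δ = (-0.1475, -1.5246).
Then the next iterate is (u, v)₁ = (0.3525, 0.9754).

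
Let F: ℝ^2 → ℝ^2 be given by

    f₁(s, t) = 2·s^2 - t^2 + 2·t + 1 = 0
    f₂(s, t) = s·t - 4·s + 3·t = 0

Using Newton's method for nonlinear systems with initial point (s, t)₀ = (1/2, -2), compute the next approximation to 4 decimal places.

(-0.2267, -0.6744)

At (1/2, -2): F = (-6.5000, -9.0000).
Jacobian J = [[4·s, -2·t + 2], [t - 4, s + 3]].
At the point, J = [[2.0000, 6.0000], [-6.0000, 3.5000]] (det J = 43.0000).
Solving J·Δ = −F gives Δ = (-0.7267, 1.3256).
Then the next iterate is (s, t)₁ = (-0.2267, -0.6744).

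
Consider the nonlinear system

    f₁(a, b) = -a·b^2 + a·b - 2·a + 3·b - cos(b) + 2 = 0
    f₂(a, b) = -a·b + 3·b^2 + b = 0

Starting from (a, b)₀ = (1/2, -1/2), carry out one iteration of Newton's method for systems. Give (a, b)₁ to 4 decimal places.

(-0.0125, -0.4025)

At (1/2, -1/2): F = (-1.752583, 0.5000).
Jacobian J = [[-b^2 + b - 2, -2·a·b + a + sin(b) + 3], [-b, -a + 6·b + 1]].
At the point, J = [[-2.7500, 3.520574], [0.5000, -2.5000]] (det J = 5.114713).
Solving J·Δ = −F gives Δ = (-0.5125, 0.0975).
Then the next iterate is (a, b)₁ = (-0.0125, -0.4025).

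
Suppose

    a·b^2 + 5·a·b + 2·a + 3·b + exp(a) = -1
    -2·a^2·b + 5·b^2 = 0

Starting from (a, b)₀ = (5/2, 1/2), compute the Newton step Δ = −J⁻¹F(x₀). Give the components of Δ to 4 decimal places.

(-2.9513, 1.3009)

At (5/2, 1/2): F = (26.557494, -5.0000).
Jacobian J = [[b^2 + 5·b + exp(a) + 2, 2·a·b + 5·a + 3], [-4·a·b, -2·a^2 + 10·b]].
At the point, J = [[16.932494, 18.0000], [-5.0000, -7.5000]] (det J = -36.993705).
Solving J·Δ = −F gives Δ = (-2.9513, 1.3009).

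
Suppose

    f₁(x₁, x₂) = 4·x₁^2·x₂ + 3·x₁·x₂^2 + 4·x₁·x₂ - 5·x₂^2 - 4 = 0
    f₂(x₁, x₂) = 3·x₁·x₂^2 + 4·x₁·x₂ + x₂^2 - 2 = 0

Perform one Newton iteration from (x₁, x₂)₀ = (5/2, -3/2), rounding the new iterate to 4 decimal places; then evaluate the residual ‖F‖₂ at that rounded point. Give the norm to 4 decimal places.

At (5/2, -3/2): F = (-50.8750, 2.1250).
Jacobian J = [[8·x₁·x₂ + 3·x₂^2 + 4·x₂, 4·x₁^2 + 6·x₁·x₂ + 4·x₁ - 10·x₂], [3·x₂^2 + 4·x₂, 6·x₁·x₂ + 4·x₁ + 2·x₂]].
At the point, J = [[-29.2500, 27.5000], [0.7500, -15.5000]] (det J = 432.7500).
Solving J·Δ = −F gives Δ = (-1.6872, 0.0555).
Then the next iterate is (x₁, x₂)₁ = (0.8128, -1.4445).
Re-evaluating at (0.8128, -1.4445): F = (-17.858542, 0.478139), so ‖F‖₂ = 17.8649.

17.8649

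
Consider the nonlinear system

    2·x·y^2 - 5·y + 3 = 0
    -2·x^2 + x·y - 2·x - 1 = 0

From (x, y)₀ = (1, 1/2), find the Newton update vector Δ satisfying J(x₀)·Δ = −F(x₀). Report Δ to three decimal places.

(-0.781, 0.203)

At (1, 1/2): F = (1.000, -4.500).
Jacobian J = [[2·y^2, 4·x·y - 5], [-4·x + y - 2, x]].
At the point, J = [[0.500, -3.000], [-5.500, 1.000]] (det J = -16.000).
Solving J·Δ = −F gives Δ = (-0.781, 0.203).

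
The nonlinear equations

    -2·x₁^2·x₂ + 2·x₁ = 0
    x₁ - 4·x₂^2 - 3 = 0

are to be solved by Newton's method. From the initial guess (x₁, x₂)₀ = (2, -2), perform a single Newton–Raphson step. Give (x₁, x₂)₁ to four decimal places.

(1.3784, -0.8986)

At (2, -2): F = (20.0000, -17.0000).
Jacobian J = [[-4·x₁·x₂ + 2, -2·x₁^2], [1, -8·x₂]].
At the point, J = [[18.0000, -8.0000], [1.0000, 16.0000]] (det J = 296.0000).
Solving J·Δ = −F gives Δ = (-0.6216, 1.1014).
Then the next iterate is (x₁, x₂)₁ = (1.3784, -0.8986).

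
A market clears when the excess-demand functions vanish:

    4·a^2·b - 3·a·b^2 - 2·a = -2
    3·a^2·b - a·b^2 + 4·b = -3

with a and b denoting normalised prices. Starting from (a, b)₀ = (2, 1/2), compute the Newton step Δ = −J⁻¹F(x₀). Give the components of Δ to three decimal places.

At (2, 1/2): F = (4.500, 10.500).
Jacobian J = [[8·a·b - 3·b^2 - 2, 4·a^2 - 6·a·b], [6·a·b - b^2, 3·a^2 - 2·a·b + 4]].
At the point, J = [[5.250, 10.000], [5.750, 14.000]] (det J = 16.000).
Solving J·Δ = −F gives Δ = (2.625, -1.828).

(2.625, -1.828)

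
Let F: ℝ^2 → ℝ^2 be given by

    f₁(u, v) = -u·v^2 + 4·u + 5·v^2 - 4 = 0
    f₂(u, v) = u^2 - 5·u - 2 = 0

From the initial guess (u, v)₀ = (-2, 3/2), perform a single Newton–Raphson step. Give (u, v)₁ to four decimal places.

At (-2, 3/2): F = (3.7500, 12.0000).
Jacobian J = [[-v^2 + 4, -2·u·v + 10·v], [2·u - 5, 0]].
At the point, J = [[1.7500, 21.0000], [-9.0000, 0.0000]] (det J = 189.0000).
Solving J·Δ = −F gives Δ = (1.3333, -0.2897).
Then the next iterate is (u, v)₁ = (-0.6667, 1.2103).

(-0.6667, 1.2103)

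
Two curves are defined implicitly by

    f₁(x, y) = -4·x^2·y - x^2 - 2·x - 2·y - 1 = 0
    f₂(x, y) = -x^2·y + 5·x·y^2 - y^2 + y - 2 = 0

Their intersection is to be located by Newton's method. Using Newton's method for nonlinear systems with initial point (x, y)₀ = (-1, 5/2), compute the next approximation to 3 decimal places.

(-0.443, 1.856)

At (-1, 5/2): F = (-15.000, -39.500).
Jacobian J = [[-8·x·y - 2·x - 2, -4·x^2 - 2], [-2·x·y + 5·y^2, -x^2 + 10·x·y - 2·y + 1]].
At the point, J = [[20.000, -6.000], [36.250, -30.000]] (det J = -382.500).
Solving J·Δ = −F gives Δ = (0.557, -0.644).
Then the next iterate is (x, y)₁ = (-0.443, 1.856).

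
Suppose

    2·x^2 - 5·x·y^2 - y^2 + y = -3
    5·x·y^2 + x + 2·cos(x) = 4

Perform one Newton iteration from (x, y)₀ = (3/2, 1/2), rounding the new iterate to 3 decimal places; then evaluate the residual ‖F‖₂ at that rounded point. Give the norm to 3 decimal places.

3.001

At (3/2, 1/2): F = (5.875, -0.48353).
Jacobian J = [[4·x - 5·y^2, -10·x·y - 2·y + 1], [5·y^2 - 2·sin(x) + 1, 10·x·y]].
At the point, J = [[4.750, -7.500], [0.25501, 7.500]] (det J = 37.53758).
Solving J·Δ = −F gives Δ = (-1.077, 0.101).
Then the next iterate is (x, y)₁ = (0.423, 0.601).
Re-evaluating at (0.423, 0.601): F = (2.83372, -0.98934), so ‖F‖₂ = 3.001.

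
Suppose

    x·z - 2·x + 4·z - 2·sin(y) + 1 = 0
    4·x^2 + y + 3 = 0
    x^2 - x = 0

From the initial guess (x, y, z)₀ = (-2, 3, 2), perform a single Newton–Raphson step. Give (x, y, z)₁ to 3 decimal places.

At (-2, 3, 2): F = (8.71776, 22.000, 6.000).
Jacobian J = [[z - 2, -2·cos(y), x + 4], [8·x, 1, 0], [2·x - 1, 0, 0]].
At the point, J = [[0.000, 1.97998, 2.000], [-16.000, 1.000, 0.000], [-5.000, 0.000, 0.000]] (det J = 10.000).
Solving J·Δ = −F gives Δ = (1.200, -2.800, -1.587).
Then the next iterate is (x, y, z)₁ = (-0.800, 0.200, 0.413).

(-0.800, 0.200, 0.413)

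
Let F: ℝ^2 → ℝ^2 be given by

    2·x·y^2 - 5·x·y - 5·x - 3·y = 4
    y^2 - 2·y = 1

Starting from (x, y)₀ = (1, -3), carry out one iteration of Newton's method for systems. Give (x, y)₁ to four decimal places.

(1.0714, -1.2500)

At (1, -3): F = (33.0000, 14.0000).
Jacobian J = [[2·y^2 - 5·y - 5, 4·x·y - 5·x - 3], [0, 2·y - 2]].
At the point, J = [[28.0000, -20.0000], [0.0000, -8.0000]] (det J = -224.0000).
Solving J·Δ = −F gives Δ = (0.0714, 1.7500).
Then the next iterate is (x, y)₁ = (1.0714, -1.2500).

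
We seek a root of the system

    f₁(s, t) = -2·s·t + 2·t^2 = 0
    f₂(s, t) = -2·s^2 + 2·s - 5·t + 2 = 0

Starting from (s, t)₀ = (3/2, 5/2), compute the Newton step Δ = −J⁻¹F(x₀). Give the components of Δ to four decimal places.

(-1.1132, -1.5094)

At (3/2, 5/2): F = (5.0000, -12.0000).
Jacobian J = [[-2·t, -2·s + 4·t], [-4·s + 2, -5]].
At the point, J = [[-5.0000, 7.0000], [-4.0000, -5.0000]] (det J = 53.0000).
Solving J·Δ = −F gives Δ = (-1.1132, -1.5094).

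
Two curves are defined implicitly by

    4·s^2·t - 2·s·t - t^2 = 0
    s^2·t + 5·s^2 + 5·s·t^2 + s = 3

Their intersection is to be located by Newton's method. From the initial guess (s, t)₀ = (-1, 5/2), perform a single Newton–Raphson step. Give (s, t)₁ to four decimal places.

(-0.6873, 1.5685)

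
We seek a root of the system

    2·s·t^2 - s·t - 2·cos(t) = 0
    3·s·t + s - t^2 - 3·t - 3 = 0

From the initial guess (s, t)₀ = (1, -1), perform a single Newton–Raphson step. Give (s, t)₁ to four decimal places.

(-1.2007, -1.7007)

At (1, -1): F = (1.919395, -3.0000).
Jacobian J = [[2·t^2 - t, 4·s·t - s + 2·sin(t)], [3·t + 1, 3·s - 2·t - 3]].
At the point, J = [[3.0000, -6.682942], [-2.0000, 2.0000]] (det J = -7.365884).
Solving J·Δ = −F gives Δ = (-2.2007, -0.7007).
Then the next iterate is (s, t)₁ = (-1.2007, -1.7007).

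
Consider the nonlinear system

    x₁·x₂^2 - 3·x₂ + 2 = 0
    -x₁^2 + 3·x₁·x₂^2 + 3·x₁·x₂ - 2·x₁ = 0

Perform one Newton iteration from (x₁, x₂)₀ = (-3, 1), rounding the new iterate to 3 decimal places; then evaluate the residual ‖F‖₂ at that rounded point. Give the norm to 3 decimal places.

At (-3, 1): F = (-4.000, -21.000).
Jacobian J = [[x₂^2, 2·x₁·x₂ - 3], [-2·x₁ + 3·x₂^2 + 3·x₂ - 2, 6·x₁·x₂ + 3·x₁]].
At the point, J = [[1.000, -9.000], [10.000, -27.000]] (det J = 63.000).
Solving J·Δ = −F gives Δ = (1.286, -0.302).
Then the next iterate is (x₁, x₂)₁ = (-1.714, 0.698).
Re-evaluating at (-1.714, 0.698): F = (-0.92907, -5.60411), so ‖F‖₂ = 5.681.

5.681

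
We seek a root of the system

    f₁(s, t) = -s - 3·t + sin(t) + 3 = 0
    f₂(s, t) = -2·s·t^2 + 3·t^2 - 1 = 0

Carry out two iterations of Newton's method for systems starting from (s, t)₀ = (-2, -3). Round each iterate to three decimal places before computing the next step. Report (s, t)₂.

At (-2, -3): F = (13.85888, 62.000).
Jacobian J = [[-1, cos(t) - 3], [-2·t^2, -4·s·t + 6·t]].
At the point, J = [[-1.000, -3.98999], [-18.000, -42.000]] (det J = -29.81986).
Solving J·Δ = −F gives Δ = (-11.224, 6.286).
Then the next iterate is (s, t)₁ = (-13.224, 3.286).
Round to (-13.224, 3.286) and repeat: F = (6.22209, 316.97350), J = [[-1.000, -3.98959], [-21.59559, 193.53226]].
Δ = (8.827, -0.653), so (s, t)₂ = (-4.397, 2.633).

(-4.397, 2.633)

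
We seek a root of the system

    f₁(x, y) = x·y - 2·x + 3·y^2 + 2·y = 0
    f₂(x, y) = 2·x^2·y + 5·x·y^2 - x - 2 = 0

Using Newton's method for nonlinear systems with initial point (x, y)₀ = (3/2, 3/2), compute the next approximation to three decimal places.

(1.466, 0.779)

At (3/2, 3/2): F = (9.000, 20.125).
Jacobian J = [[y - 2, x + 6·y + 2], [4·x·y + 5·y^2 - 1, 2·x^2 + 10·x·y]].
At the point, J = [[-0.500, 12.500], [19.250, 27.000]] (det J = -254.125).
Solving J·Δ = −F gives Δ = (-0.034, -0.721).
Then the next iterate is (x, y)₁ = (1.466, 0.779).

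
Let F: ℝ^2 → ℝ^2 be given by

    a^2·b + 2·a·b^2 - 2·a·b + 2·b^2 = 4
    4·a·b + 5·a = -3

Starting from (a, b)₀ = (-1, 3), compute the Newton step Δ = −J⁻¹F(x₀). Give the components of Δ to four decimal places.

At (-1, 3): F = (5.0000, -14.0000).
Jacobian J = [[2·a·b + 2·b^2 - 2·b, a^2 + 4·a·b - 2·a + 4·b], [4·b + 5, 4·a]].
At the point, J = [[6.0000, 3.0000], [17.0000, -4.0000]] (det J = -75.0000).
Solving J·Δ = −F gives Δ = (0.2933, -2.2533).

(0.2933, -2.2533)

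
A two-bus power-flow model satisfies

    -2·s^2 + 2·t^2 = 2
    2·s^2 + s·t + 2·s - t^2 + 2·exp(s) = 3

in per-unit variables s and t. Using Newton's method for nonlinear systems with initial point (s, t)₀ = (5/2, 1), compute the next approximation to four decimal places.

At (5/2, 1): F = (-12.5000, 40.364988).
Jacobian J = [[-4·s, 4·t], [4·s + t + 2·exp(s) + 2, s - 2·t]].
At the point, J = [[-10.0000, 4.0000], [37.364988, 0.5000]] (det J = -154.459952).
Solving J·Δ = −F gives Δ = (-1.0858, 0.4105).
Then the next iterate is (s, t)₁ = (1.4142, 1.4105).

(1.4142, 1.4105)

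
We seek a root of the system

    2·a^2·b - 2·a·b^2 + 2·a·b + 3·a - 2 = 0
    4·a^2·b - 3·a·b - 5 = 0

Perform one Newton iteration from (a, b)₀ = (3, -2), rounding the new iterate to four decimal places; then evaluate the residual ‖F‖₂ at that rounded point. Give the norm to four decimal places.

26.7304

At (3, -2): F = (-65.0000, -59.0000).
Jacobian J = [[4·a·b - 2·b^2 + 2·b + 3, 2·a^2 - 4·a·b + 2·a], [8·a·b - 3·b, 4·a^2 - 3·a]].
At the point, J = [[-33.0000, 48.0000], [-42.0000, 27.0000]] (det J = 1125.0000).
Solving J·Δ = −F gives Δ = (-0.9573, 0.6960).
Then the next iterate is (a, b)₁ = (2.0427, -1.3040).
Re-evaluating at (2.0427, -1.3040): F = (-19.028343, -18.773361), so ‖F‖₂ = 26.7304.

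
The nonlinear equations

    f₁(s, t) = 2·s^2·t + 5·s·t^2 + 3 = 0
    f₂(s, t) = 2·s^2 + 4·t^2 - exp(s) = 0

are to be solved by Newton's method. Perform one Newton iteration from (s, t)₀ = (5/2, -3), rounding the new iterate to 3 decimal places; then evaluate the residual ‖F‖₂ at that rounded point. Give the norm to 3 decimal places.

10.165

At (5/2, -3): F = (78.000, 36.31751).
Jacobian J = [[4·s·t + 5·t^2, 2·s^2 + 10·s·t], [4·s - exp(s), 8·t]].
At the point, J = [[15.000, -62.500], [-2.18249, -24.000]] (det J = -496.40587).
Solving J·Δ = −F gives Δ = (0.801, 1.440).
Then the next iterate is (s, t)₁ = (3.301, -1.560).
Re-evaluating at (3.301, -1.560): F = (9.16917, 4.38784), so ‖F‖₂ = 10.165.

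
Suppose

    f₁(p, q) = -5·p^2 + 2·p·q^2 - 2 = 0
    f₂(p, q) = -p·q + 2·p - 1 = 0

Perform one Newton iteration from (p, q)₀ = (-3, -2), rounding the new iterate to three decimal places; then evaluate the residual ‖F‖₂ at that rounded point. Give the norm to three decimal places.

At (-3, -2): F = (-71.000, -13.000).
Jacobian J = [[-10·p + 2·q^2, 4·p·q], [-q + 2, -p]].
At the point, J = [[38.000, 24.000], [4.000, 3.000]] (det J = 18.000).
Solving J·Δ = −F gives Δ = (-5.500, 11.667).
Then the next iterate is (p, q)₁ = (-8.500, 9.667).
Re-evaluating at (-8.500, 9.667): F = (-1951.91511, 64.16950), so ‖F‖₂ = 1952.970.

1952.970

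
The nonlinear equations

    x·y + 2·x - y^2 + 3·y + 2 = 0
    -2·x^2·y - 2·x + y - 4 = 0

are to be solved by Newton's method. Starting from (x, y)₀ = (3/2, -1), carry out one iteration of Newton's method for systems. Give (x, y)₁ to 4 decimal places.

At (3/2, -1): F = (-0.5000, -3.5000).
Jacobian J = [[y + 2, x - 2·y + 3], [-4·x·y - 2, -2·x^2 + 1]].
At the point, J = [[1.0000, 6.5000], [4.0000, -3.5000]] (det J = -29.5000).
Solving J·Δ = −F gives Δ = (0.8305, -0.0508).
Then the next iterate is (x, y)₁ = (2.3305, -1.0508).

(2.3305, -1.0508)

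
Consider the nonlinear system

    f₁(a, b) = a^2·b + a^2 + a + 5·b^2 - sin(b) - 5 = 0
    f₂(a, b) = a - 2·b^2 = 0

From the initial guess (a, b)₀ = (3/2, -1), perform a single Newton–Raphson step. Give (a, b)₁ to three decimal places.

(1.075, -0.769)

At (3/2, -1): F = (2.34147, -0.500).
Jacobian J = [[2·a·b + 2·a + 1, a^2 + 10·b - cos(b)], [1, -4·b]].
At the point, J = [[1.000, -8.29030], [1.000, 4.000]] (det J = 12.29030).
Solving J·Δ = −F gives Δ = (-0.425, 0.231).
Then the next iterate is (a, b)₁ = (1.075, -0.769).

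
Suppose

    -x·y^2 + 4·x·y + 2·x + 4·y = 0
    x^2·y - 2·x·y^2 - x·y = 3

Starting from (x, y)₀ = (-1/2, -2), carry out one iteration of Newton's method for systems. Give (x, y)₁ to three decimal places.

At (-1/2, -2): F = (-3.000, -0.500).
Jacobian J = [[-y^2 + 4·y + 2, -2·x·y + 4·x + 4], [2·x·y - 2·y^2 - y, x^2 - 4·x·y - x]].
At the point, J = [[-10.000, 0.000], [-4.000, -3.250]] (det J = 32.500).
Solving J·Δ = −F gives Δ = (-0.300, 0.215).
Then the next iterate is (x, y)₁ = (-0.800, -1.785).

(-0.800, -1.785)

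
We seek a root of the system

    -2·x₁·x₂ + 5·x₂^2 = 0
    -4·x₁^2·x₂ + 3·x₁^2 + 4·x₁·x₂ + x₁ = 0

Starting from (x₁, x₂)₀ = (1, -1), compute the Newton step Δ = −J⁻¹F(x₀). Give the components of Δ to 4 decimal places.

(-0.3636, 0.5227)

At (1, -1): F = (7.0000, 4.0000).
Jacobian J = [[-2·x₂, -2·x₁ + 10·x₂], [-8·x₁·x₂ + 6·x₁ + 4·x₂ + 1, -4·x₁^2 + 4·x₁]].
At the point, J = [[2.0000, -12.0000], [11.0000, 0.0000]] (det J = 132.0000).
Solving J·Δ = −F gives Δ = (-0.3636, 0.5227).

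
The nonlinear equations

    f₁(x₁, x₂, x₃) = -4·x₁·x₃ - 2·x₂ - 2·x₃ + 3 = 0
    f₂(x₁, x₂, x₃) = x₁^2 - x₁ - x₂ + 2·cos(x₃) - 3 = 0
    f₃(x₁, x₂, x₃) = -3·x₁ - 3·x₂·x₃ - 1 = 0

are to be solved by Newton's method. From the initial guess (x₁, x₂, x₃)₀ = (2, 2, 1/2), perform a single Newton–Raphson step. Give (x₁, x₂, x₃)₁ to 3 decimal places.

(-0.061, -6.967, 2.106)

At (2, 2, 1/2): F = (-6.000, -1.24483, -10.000).
Jacobian J = [[-4·x₃, -2, -4·x₁ - 2], [2·x₁ - 1, -1, -2·sin(x₃)], [-3, -3·x₃, -3·x₂]].
At the point, J = [[-2.000, -2.000, -10.000], [3.000, -1.000, -0.95885], [-3.000, -1.500, -6.000]] (det J = 24.12345).
Solving J·Δ = −F gives Δ = (-2.061, -8.967, 1.606).
Then the next iterate is (x₁, x₂, x₃)₁ = (-0.061, -6.967, 2.106).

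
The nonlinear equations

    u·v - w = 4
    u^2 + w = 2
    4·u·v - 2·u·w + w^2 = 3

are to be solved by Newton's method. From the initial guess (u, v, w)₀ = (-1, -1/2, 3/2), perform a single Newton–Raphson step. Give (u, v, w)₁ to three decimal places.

(-2.317, -1.708, -1.633)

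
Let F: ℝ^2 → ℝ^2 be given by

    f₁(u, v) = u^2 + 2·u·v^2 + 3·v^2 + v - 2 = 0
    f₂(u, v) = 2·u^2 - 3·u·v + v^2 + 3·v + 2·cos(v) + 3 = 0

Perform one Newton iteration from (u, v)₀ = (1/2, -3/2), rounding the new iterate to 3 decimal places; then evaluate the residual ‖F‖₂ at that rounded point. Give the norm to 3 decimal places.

1.715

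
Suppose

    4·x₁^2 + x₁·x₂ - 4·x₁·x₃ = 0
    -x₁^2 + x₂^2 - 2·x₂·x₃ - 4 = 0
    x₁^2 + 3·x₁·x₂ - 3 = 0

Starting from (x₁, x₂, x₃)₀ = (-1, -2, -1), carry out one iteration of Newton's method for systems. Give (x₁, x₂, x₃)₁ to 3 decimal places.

At (-1, -2, -1): F = (2.000, -5.000, 4.000).
Jacobian J = [[8·x₁ + x₂ - 4·x₃, x₁, -4·x₁], [-2·x₁, 2·x₂ - 2·x₃, -2·x₂], [2·x₁ + 3·x₂, 3·x₁, 0]].
At the point, J = [[-6.000, -1.000, 4.000], [2.000, -2.000, 4.000], [-8.000, -3.000, 0.000]] (det J = -128.000).
Solving J·Δ = −F gives Δ = (0.781, -0.750, 0.484).
Then the next iterate is (x₁, x₂, x₃)₁ = (-0.219, -2.750, -0.516).

(-0.219, -2.750, -0.516)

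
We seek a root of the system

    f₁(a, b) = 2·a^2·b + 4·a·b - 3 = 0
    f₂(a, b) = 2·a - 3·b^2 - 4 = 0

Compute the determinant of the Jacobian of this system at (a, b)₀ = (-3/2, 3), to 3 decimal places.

111.000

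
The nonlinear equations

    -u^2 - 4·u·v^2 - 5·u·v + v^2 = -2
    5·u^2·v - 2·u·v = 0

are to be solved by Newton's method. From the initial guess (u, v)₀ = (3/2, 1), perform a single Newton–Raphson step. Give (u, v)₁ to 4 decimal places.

(1.1950, 0.4805)

At (3/2, 1): F = (-12.7500, 8.2500).
Jacobian J = [[-2·u - 4·v^2 - 5·v, -8·u·v - 5·u + 2·v], [10·u·v - 2·v, 5·u^2 - 2·u]].
At the point, J = [[-12.0000, -17.5000], [13.0000, 8.2500]] (det J = 128.5000).
Solving J·Δ = −F gives Δ = (-0.3050, -0.5195).
Then the next iterate is (u, v)₁ = (1.1950, 0.4805).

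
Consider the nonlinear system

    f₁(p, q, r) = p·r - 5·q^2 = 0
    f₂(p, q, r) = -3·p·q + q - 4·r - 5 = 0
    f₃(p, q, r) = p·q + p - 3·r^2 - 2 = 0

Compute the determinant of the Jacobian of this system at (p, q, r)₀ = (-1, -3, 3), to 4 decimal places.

J = [[r, -10·q, p], [-3·q, -3·p + 1, -4], [q + 1, p, -6·r]].
At the point, J = [[3.0000, 30.0000, -1.0000], [9.0000, 4.0000, -4.0000], [-2.0000, -1.0000, -18.0000]].
det J = 4873.0000.

4873.0000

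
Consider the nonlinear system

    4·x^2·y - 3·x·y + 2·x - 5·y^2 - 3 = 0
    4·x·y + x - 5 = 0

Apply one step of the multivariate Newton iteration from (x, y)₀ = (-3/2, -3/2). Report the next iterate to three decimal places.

(32.667, -29.556)

At (-3/2, -3/2): F = (-37.500, 2.500).
Jacobian J = [[8·x·y - 3·y + 2, 4·x^2 - 3·x - 10·y], [4·y + 1, 4·x]].
At the point, J = [[24.500, 28.500], [-5.000, -6.000]] (det J = -4.500).
Solving J·Δ = −F gives Δ = (34.167, -28.056).
Then the next iterate is (x, y)₁ = (32.667, -29.556).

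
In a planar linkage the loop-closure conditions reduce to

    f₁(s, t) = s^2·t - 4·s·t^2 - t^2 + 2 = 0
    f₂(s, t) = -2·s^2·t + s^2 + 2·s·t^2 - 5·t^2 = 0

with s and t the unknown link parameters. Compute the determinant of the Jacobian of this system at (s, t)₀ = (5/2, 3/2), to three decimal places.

J = [[2·s·t - 4·t^2, s^2 - 8·s·t - 2·t], [-4·s·t + 2·s + 2·t^2, -2·s^2 + 4·s·t - 10·t]].
At the point, J = [[-1.500, -26.750], [-5.500, -12.500]].
det J = -128.375.

-128.375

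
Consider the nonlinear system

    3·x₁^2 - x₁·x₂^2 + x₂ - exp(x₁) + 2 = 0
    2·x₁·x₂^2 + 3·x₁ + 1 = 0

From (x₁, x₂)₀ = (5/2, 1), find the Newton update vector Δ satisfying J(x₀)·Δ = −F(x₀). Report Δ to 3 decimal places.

At (5/2, 1): F = (7.06751, 13.500).
Jacobian J = [[6·x₁ - x₂^2 - exp(x₁), -2·x₁·x₂ + 1], [2·x₂^2 + 3, 4·x₁·x₂]].
At the point, J = [[1.81751, -4.000], [5.000, 10.000]] (det J = 38.17506).
Solving J·Δ = −F gives Δ = (-3.266, 0.283).

(-3.266, 0.283)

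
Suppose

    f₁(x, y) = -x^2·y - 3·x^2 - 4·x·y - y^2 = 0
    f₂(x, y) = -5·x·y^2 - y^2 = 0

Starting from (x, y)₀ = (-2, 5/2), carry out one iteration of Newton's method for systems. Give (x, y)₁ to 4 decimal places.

At (-2, 5/2): F = (-8.2500, 56.2500).
Jacobian J = [[-2·x·y - 6·x - 4·y, -x^2 - 4·x - 2·y], [-5·y^2, -10·x·y - 2·y]].
At the point, J = [[12.0000, -1.0000], [-31.2500, 45.0000]] (det J = 508.7500).
Solving J·Δ = −F gives Δ = (0.6192, -0.8200).
Then the next iterate is (x, y)₁ = (-1.3808, 1.6800).

(-1.3808, 1.6800)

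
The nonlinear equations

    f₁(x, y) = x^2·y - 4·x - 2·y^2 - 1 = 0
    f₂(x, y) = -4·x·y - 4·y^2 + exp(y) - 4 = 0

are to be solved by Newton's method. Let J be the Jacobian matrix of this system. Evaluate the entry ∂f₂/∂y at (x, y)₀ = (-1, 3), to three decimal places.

∂f₂/∂y = -4·x - 8·y + exp(y).
At (-1, 3) this is 0.086.

0.086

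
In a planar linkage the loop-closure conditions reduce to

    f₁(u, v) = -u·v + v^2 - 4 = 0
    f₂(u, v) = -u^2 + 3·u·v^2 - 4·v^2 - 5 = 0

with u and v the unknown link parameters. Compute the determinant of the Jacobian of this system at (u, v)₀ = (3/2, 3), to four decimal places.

-117.0000

J = [[-v, -u + 2·v], [-2·u + 3·v^2, 6·u·v - 8·v]].
At the point, J = [[-3.0000, 4.5000], [24.0000, 3.0000]].
det J = -117.0000.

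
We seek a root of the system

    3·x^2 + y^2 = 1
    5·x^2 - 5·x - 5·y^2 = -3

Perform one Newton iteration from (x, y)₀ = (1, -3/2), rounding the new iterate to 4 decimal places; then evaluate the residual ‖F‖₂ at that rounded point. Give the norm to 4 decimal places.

1.8030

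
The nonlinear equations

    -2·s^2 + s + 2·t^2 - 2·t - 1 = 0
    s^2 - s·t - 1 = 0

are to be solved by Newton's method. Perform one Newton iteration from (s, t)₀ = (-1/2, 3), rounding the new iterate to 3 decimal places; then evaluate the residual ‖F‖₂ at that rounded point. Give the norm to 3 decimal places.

At (-1/2, 3): F = (10.000, 0.750).
Jacobian J = [[-4·s + 1, 4·t - 2], [2·s - t, -s]].
At the point, J = [[3.000, 10.000], [-4.000, 0.500]] (det J = 41.500).
Solving J·Δ = −F gives Δ = (0.060, -1.018).
Then the next iterate is (s, t)₁ = (-0.440, 1.982).
Re-evaluating at (-0.440, 1.982): F = (2.06545, 0.06568), so ‖F‖₂ = 2.066.

2.066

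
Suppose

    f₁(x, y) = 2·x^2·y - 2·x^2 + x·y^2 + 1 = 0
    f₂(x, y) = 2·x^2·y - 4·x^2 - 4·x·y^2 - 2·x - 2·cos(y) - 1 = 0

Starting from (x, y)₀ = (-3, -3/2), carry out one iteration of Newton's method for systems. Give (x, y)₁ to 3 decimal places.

(-1.748, -1.116)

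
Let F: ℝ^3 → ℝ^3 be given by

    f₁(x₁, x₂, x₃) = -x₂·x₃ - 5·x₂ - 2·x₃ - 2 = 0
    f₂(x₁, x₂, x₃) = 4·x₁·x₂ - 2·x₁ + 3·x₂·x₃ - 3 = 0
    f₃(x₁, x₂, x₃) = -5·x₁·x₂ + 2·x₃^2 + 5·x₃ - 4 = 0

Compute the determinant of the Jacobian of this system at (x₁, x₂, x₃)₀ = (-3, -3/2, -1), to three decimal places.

106.750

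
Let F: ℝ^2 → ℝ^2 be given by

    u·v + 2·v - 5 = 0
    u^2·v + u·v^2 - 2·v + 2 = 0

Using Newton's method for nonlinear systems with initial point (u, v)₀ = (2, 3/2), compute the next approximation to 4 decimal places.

At (2, 3/2): F = (1.0000, 9.5000).
Jacobian J = [[v, u + 2], [2·u·v + v^2, u^2 + 2·u·v - 2]].
At the point, J = [[1.5000, 4.0000], [8.2500, 8.0000]] (det J = -21.0000).
Solving J·Δ = −F gives Δ = (-1.4286, 0.2857).
Then the next iterate is (u, v)₁ = (0.5714, 1.7857).

(0.5714, 1.7857)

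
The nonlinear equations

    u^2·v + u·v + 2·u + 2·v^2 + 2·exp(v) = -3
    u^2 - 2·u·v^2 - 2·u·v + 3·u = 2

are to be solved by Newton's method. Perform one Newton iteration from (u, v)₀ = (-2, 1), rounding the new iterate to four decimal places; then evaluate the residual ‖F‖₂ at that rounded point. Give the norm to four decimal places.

0.1158

At (-2, 1): F = (8.436564, 4.0000).
Jacobian J = [[2·u·v + v + 2, u^2 + u + 4·v + 2·exp(v)], [2·u - 2·v^2 - 2·v + 3, -4·u·v - 2·u]].
At the point, J = [[-1.0000, 11.436564], [-5.0000, 12.0000]] (det J = 45.182818).
Solving J·Δ = −F gives Δ = (-1.2282, -0.8451).
Then the next iterate is (u, v)₁ = (-3.2282, 0.1549).
Re-evaluating at (-3.2282, 0.1549): F = (0.040878, -0.108313), so ‖F‖₂ = 0.1158.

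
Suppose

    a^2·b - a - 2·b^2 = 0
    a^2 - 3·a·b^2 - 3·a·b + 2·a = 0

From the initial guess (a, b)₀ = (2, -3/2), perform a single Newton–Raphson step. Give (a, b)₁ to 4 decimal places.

At (2, -3/2): F = (-12.5000, 3.5000).
Jacobian J = [[2·a·b - 1, a^2 - 4·b], [2·a - 3·b^2 - 3·b + 2, -6·a·b - 3·a]].
At the point, J = [[-7.0000, 10.0000], [3.7500, 12.0000]] (det J = -121.5000).
Solving J·Δ = −F gives Δ = (-1.5226, 0.1842).
Then the next iterate is (a, b)₁ = (0.4774, -1.3158).

(0.4774, -1.3158)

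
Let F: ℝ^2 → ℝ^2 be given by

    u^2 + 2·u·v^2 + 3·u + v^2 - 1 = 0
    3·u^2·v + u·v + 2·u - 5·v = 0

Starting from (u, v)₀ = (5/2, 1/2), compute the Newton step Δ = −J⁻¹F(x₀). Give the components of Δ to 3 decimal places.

At (5/2, 1/2): F = (14.250, 13.125).
Jacobian J = [[2·u + 2·v^2 + 3, 4·u·v + 2·v], [6·u·v + v + 2, 3·u^2 + u - 5]].
At the point, J = [[8.500, 6.000], [10.000, 16.250]] (det J = 78.125).
Solving J·Δ = −F gives Δ = (-1.956, 0.396).

(-1.956, 0.396)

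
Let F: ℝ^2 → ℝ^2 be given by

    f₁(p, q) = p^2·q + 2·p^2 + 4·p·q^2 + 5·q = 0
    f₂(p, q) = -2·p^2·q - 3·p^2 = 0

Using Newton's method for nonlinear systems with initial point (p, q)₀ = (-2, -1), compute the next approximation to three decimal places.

(-0.280, -0.640)

At (-2, -1): F = (-9.000, -4.000).
Jacobian J = [[2·p·q + 4·p + 4·q^2, p^2 + 8·p·q + 5], [-4·p·q - 6·p, -2·p^2]].
At the point, J = [[0.000, 25.000], [4.000, -8.000]] (det J = -100.000).
Solving J·Δ = −F gives Δ = (1.720, 0.360).
Then the next iterate is (p, q)₁ = (-0.280, -0.640).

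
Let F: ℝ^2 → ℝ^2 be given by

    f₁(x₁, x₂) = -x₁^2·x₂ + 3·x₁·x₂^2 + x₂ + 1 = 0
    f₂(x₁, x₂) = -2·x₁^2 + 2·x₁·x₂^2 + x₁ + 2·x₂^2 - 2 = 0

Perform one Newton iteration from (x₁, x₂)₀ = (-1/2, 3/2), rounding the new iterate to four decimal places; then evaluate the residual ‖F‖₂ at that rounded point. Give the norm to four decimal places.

0.1238

At (-1/2, 3/2): F = (-1.2500, -0.7500).
Jacobian J = [[-2·x₁·x₂ + 3·x₂^2, -x₁^2 + 6·x₁·x₂ + 1], [-4·x₁ + 2·x₂^2 + 1, 4·x₁·x₂ + 4·x₂]].
At the point, J = [[8.2500, -3.7500], [7.5000, 3.0000]] (det J = 52.8750).
Solving J·Δ = −F gives Δ = (0.1241, -0.0603).
Then the next iterate is (x₁, x₂)₁ = (-0.3759, 1.4397).
Re-evaluating at (-0.3759, 1.4397): F = (-0.101155, -0.071312), so ‖F‖₂ = 0.1238.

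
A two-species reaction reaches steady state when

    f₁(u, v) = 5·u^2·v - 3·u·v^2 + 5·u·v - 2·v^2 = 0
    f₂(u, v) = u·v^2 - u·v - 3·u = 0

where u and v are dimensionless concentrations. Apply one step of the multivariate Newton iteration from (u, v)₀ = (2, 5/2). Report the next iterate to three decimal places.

(1.399, 2.369)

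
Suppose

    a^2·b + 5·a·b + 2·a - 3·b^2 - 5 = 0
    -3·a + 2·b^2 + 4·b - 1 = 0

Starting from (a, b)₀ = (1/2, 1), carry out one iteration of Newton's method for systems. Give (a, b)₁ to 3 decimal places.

At (1/2, 1): F = (-4.250, 3.500).
Jacobian J = [[2·a·b + 5·b + 2, a^2 + 5·a - 6·b], [-3, 4·b + 4]].
At the point, J = [[8.000, -3.250], [-3.000, 8.000]] (det J = 54.250).
Solving J·Δ = −F gives Δ = (0.417, -0.281).
Then the next iterate is (a, b)₁ = (0.917, 0.719).

(0.917, 0.719)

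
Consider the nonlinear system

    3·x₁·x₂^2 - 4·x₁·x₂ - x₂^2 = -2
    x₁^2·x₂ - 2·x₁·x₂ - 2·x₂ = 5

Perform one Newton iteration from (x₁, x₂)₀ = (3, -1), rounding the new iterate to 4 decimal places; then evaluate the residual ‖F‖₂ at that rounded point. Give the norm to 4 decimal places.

7.6818

At (3, -1): F = (22.0000, -6.0000).
Jacobian J = [[3·x₂^2 - 4·x₂, 6·x₁·x₂ - 4·x₁ - 2·x₂], [2·x₁·x₂ - 2·x₂, x₁^2 - 2·x₁ - 2]].
At the point, J = [[7.0000, -28.0000], [-4.0000, 1.0000]] (det J = -105.0000).
Solving J·Δ = −F gives Δ = (-1.3905, 0.4381).
Then the next iterate is (x₁, x₂)₁ = (1.6095, -0.5619).
Re-evaluating at (1.6095, -0.5619): F = (6.826291, -3.523040), so ‖F‖₂ = 7.6818.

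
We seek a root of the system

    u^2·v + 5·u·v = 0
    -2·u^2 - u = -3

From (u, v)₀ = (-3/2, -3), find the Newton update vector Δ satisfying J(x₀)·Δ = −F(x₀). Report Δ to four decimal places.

(0.0000, 3.0000)

At (-3/2, -3): F = (15.7500, 0.0000).
Jacobian J = [[2·u·v + 5·v, u^2 + 5·u], [-4·u - 1, 0]].
At the point, J = [[-6.0000, -5.2500], [5.0000, 0.0000]] (det J = 26.2500).
Solving J·Δ = −F gives Δ = (0.0000, 3.0000).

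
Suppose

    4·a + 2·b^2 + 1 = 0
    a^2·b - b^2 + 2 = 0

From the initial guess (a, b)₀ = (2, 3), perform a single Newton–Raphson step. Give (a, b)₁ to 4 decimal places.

At (2, 3): F = (27.0000, 5.0000).
Jacobian J = [[4, 4·b], [2·a·b, a^2 - 2·b]].
At the point, J = [[4.0000, 12.0000], [12.0000, -2.0000]] (det J = -152.0000).
Solving J·Δ = −F gives Δ = (-0.7500, -2.0000).
Then the next iterate is (a, b)₁ = (1.2500, 1.0000).

(1.2500, 1.0000)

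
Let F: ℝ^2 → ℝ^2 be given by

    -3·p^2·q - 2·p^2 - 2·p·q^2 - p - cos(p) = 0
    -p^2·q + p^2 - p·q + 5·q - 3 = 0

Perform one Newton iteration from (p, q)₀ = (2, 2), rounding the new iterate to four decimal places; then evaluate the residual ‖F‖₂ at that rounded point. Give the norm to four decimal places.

10.9733

At (2, 2): F = (-49.583853, -1.0000).
Jacobian J = [[-6·p·q - 4·p - 2·q^2 + sin(p) - 1, -3·p^2 - 4·p·q], [-2·p·q + 2·p - q, -p^2 - p + 5]].
At the point, J = [[-40.090703, -28.0000], [-6.0000, -1.0000]] (det J = -127.909297).
Solving J·Δ = −F gives Δ = (0.1687, -2.0125).
Then the next iterate is (p, q)₁ = (2.1687, -0.0125).
Re-evaluating at (2.1687, -0.0125): F = (-10.836614, 1.726659), so ‖F‖₂ = 10.9733.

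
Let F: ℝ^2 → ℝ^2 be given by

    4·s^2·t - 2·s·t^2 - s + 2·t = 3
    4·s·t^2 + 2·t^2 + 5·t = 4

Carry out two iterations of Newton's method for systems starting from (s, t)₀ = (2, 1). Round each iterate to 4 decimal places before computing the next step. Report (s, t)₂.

At (2, 1): F = (9.0000, 11.0000).
Jacobian J = [[8·s·t - 2·t^2 - 1, 4·s^2 - 4·s·t + 2], [4·t^2, 8·s·t + 4·t + 5]].
At the point, J = [[13.0000, 10.0000], [4.0000, 25.0000]] (det J = 285.0000).
Solving J·Δ = −F gives Δ = (-0.4035, -0.3754).
Then the next iterate is (s, t)₁ = (1.5965, 0.6246).
Round to (1.5965, 0.6246) and repeat: F = (1.774983, 2.394590), J = [[6.197141, 8.206553], [1.560501, 15.475791]].
Δ = (-0.0941, -0.1452), so (s, t)₂ = (1.5024, 0.4794).

(1.5024, 0.4794)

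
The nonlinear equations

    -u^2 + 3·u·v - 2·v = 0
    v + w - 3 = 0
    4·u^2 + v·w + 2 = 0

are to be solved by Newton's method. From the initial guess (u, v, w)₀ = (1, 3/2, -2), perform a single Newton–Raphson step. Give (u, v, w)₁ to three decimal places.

(0.403, 2.493, 0.507)

At (1, 3/2, -2): F = (0.500, -3.500, 3.000).
Jacobian J = [[-2·u + 3·v, 3·u - 2, 0], [0, 1, 1], [8·u, w, v]].
At the point, J = [[2.500, 1.000, 0.000], [0.000, 1.000, 1.000], [8.000, -2.000, 1.500]] (det J = 16.750).
Solving J·Δ = −F gives Δ = (-0.597, 0.993, 2.507).
Then the next iterate is (u, v, w)₁ = (0.403, 2.493, 0.507).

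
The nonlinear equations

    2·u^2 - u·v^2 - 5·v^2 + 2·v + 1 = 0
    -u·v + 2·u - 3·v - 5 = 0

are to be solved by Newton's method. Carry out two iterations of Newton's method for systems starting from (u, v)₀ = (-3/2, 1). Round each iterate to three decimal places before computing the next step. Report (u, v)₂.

At (-3/2, 1): F = (4.000, -9.500).
Jacobian J = [[4·u - v^2, -2·u·v - 10·v + 2], [-v + 2, -u - 3]].
At the point, J = [[-7.000, -5.000], [1.000, -1.500]] (det J = 15.500).
Solving J·Δ = −F gives Δ = (3.452, -4.032).
Then the next iterate is (u, v)₁ = (1.952, -3.032).
Round to (1.952, -3.032) and repeat: F = (-61.35329, 13.91846), J = [[-1.38502, 44.15693], [5.032, -4.952]].
Δ = (-1.443, 1.344), so (u, v)₂ = (0.509, -1.688).

(0.509, -1.688)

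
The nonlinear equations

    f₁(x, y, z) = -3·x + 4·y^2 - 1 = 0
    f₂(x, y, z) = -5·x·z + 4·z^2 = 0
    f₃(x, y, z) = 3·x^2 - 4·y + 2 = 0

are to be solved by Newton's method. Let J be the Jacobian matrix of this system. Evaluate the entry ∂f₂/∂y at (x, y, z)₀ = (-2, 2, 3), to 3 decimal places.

0.000

∂f₂/∂y = 0.
At (-2, 2, 3) this is 0.000.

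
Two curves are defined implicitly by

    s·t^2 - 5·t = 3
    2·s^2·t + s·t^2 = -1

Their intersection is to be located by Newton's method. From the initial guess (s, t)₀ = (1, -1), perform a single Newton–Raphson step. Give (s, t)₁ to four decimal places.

(1.0000, -0.5714)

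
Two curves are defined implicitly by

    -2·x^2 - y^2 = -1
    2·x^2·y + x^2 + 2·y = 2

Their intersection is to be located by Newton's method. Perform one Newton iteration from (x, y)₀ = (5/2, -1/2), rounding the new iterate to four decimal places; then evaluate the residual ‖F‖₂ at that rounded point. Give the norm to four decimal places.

3.2720

At (5/2, -1/2): F = (-11.7500, -3.0000).
Jacobian J = [[-4·x, -2·y], [4·x·y + 2·x, 2·x^2 + 2]].
At the point, J = [[-10.0000, 1.0000], [0.0000, 14.5000]] (det J = -145.0000).
Solving J·Δ = −F gives Δ = (-1.1543, 0.2069).
Then the next iterate is (x, y)₁ = (1.3457, -0.2931).
Re-evaluating at (1.3457, -0.2931): F = (-2.707725, -1.836846), so ‖F‖₂ = 3.2720.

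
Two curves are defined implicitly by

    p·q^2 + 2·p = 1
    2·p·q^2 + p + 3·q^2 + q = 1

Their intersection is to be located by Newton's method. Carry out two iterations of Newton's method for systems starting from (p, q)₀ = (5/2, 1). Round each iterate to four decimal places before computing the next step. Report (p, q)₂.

(0.5423, 0.3920)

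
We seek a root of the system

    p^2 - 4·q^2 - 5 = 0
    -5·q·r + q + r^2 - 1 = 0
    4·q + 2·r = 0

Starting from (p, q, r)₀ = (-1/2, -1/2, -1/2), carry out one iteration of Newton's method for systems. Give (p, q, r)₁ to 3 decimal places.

(-4.250, 0.000, 0.000)

At (-1/2, -1/2, -1/2): F = (-5.750, -2.500, -3.000).
Jacobian J = [[2·p, -8·q, 0], [0, -5·r + 1, -5·q + 2·r], [0, 4, 2]].
At the point, J = [[-1.000, 4.000, 0.000], [0.000, 3.500, 1.500], [0.000, 4.000, 2.000]] (det J = -1.000).
Solving J·Δ = −F gives Δ = (-3.750, 0.500, 0.500).
Then the next iterate is (p, q, r)₁ = (-4.250, 0.000, 0.000).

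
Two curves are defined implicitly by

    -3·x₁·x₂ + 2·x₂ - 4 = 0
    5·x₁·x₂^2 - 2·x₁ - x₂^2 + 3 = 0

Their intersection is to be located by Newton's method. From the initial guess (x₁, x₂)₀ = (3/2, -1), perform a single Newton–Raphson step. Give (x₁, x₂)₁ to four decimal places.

(2.6349, -0.2381)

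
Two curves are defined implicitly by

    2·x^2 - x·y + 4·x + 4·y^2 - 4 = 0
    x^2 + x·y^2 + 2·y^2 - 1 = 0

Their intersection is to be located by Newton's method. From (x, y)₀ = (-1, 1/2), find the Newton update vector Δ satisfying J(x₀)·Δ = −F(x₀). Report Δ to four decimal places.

At (-1, 1/2): F = (-4.5000, 0.2500).
Jacobian J = [[4·x - y + 4, -x + 8·y], [2·x + y^2, 2·x·y + 4·y]].
At the point, J = [[-0.5000, 5.0000], [-1.7500, 1.0000]] (det J = 8.2500).
Solving J·Δ = −F gives Δ = (0.6970, 0.9697).

(0.6970, 0.9697)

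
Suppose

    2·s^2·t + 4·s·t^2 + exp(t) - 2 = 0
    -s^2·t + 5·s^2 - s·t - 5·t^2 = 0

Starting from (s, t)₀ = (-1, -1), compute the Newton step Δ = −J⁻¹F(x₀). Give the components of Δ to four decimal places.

At (-1, -1): F = (-7.632121, 0.0000).
Jacobian J = [[4·s·t + 4·t^2, 2·s^2 + 8·s·t + exp(t)], [-2·s·t + 10·s - t, -s^2 - s - 10·t]].
At the point, J = [[8.0000, 10.367879], [-11.0000, 10.0000]] (det J = 194.046674).
Solving J·Δ = −F gives Δ = (0.3933, 0.4326).

(0.3933, 0.4326)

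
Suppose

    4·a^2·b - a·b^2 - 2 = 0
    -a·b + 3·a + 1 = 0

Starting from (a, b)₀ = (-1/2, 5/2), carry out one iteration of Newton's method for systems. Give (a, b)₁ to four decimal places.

(-0.5823, 1.0823)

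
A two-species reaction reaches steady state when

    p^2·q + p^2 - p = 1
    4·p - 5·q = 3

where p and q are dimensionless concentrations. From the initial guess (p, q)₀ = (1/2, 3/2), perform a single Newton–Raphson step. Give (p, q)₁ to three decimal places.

At (1/2, 3/2): F = (-0.875, -8.500).
Jacobian J = [[2·p·q + 2·p - 1, p^2], [4, -5]].
At the point, J = [[1.500, 0.250], [4.000, -5.000]] (det J = -8.500).
Solving J·Δ = −F gives Δ = (0.765, -1.088).
Then the next iterate is (p, q)₁ = (1.265, 0.412).

(1.265, 0.412)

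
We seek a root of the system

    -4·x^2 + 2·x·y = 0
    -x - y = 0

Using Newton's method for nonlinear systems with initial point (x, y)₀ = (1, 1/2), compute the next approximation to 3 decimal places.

At (1, 1/2): F = (-3.000, -1.500).
Jacobian J = [[-8·x + 2·y, 2·x], [-1, -1]].
At the point, J = [[-7.000, 2.000], [-1.000, -1.000]] (det J = 9.000).
Solving J·Δ = −F gives Δ = (-0.667, -0.833).
Then the next iterate is (x, y)₁ = (0.333, -0.333).

(0.333, -0.333)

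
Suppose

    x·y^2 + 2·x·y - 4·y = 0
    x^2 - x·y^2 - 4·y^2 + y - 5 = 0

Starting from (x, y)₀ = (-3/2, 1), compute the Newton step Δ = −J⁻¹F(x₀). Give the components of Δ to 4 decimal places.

At (-3/2, 1): F = (-8.5000, -4.2500).
Jacobian J = [[y^2 + 2·y, 2·x·y + 2·x - 4], [2·x - y^2, -2·x·y - 8·y + 1]].
At the point, J = [[3.0000, -10.0000], [-4.0000, -4.0000]] (det J = -52.0000).
Solving J·Δ = −F gives Δ = (-0.1635, -0.8990).

(-0.1635, -0.8990)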